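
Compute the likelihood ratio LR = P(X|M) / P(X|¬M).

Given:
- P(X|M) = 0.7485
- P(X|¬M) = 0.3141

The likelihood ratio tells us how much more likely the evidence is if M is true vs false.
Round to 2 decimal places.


Likelihood Ratio (LR) = P(X|M) / P(X|¬M)

LR = 0.7485 / 0.3141
   = 2.38

The evidence is 2.38 times more likely if M is true than if M is false.
Because LR exceeds 1, X is evidence for M.


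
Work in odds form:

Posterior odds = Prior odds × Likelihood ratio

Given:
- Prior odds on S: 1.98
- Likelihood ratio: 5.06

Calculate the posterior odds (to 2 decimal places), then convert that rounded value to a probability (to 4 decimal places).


Step 1: Calculate posterior odds
Posterior odds = Prior odds × LR
               = 1.98 × 5.06
               = 10.02

Step 2: Convert to probability
P(S|E) = Posterior odds / (1 + Posterior odds)
       = 10.02 / (1 + 10.02)
       = 10.02 / 11.02
       = 0.9093

The evidence increased P(S) from 0.6644 to 0.9093.


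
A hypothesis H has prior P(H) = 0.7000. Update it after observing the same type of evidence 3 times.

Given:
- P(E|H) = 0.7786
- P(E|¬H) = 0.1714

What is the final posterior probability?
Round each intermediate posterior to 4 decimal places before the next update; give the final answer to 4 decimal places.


Sequential Bayesian updating:

Initial prior: P(H) = 0.7000

Update 1:
  P(E) = 0.7786 × 0.7000 + 0.1714 × 0.3000 = 0.54502000 + 0.05142000 = 0.59644000
  P(H|E) = 0.54502000 / 0.59644000 = 0.9138

Update 2:
  P(E) = 0.7786 × 0.9138 + 0.1714 × 0.0862 = 0.71148468 + 0.01477468 = 0.72625936
  P(H|E) = 0.71148468 / 0.72625936 = 0.9797

Update 3:
  P(E) = 0.7786 × 0.9797 + 0.1714 × 0.0203 = 0.76279442 + 0.00347942 = 0.76627384
  P(H|E) = 0.76279442 / 0.76627384 = 0.9955

Final posterior: 0.9955


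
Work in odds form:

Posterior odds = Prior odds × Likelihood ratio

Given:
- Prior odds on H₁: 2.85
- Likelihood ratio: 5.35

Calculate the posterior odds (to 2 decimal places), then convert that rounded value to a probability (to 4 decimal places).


Step 1: Calculate posterior odds
Posterior odds = Prior odds × LR
               = 2.85 × 5.35
               = 15.25

Step 2: Convert to probability
P(H₁|E) = Posterior odds / (1 + Posterior odds)
       = 15.25 / (1 + 15.25)
       = 15.25 / 16.25
       = 0.9385

The evidence increased P(H₁) from 0.7403 to 0.9385.


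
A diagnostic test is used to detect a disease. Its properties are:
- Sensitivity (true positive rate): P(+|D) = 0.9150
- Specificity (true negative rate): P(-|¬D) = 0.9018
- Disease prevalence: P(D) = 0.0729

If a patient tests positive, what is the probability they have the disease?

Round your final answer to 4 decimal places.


Let D = has disease, + = positive test

Given:
- P(D) = 0.0729 (prevalence)
- P(+|D) = 0.9150 (sensitivity)
- P(-|¬D) = 0.9018 (specificity)
- P(+|¬D) = 0.0982 (false positive rate = 1 - specificity)

Step 1: Find P(+)
P(+) = P(+|D)P(D) + P(+|¬D)P(¬D)
     = 0.9150 × 0.0729 + 0.0982 × 0.9271
     = 0.06670350 + 0.09104122
     = 0.15774472

Step 2: Apply Bayes' theorem for P(D|+)
P(D|+) = P(+|D)P(D) / P(+)
       = 0.06670350 / 0.15774472
       = 0.4229


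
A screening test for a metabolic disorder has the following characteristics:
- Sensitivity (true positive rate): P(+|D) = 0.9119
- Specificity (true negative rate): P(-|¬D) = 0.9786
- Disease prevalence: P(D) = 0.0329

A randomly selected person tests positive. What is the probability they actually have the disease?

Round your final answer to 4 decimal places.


Let D = has disease, + = positive test

Given:
- P(D) = 0.0329 (prevalence)
- P(+|D) = 0.9119 (sensitivity)
- P(-|¬D) = 0.9786 (specificity)
- P(+|¬D) = 0.0214 (false positive rate = 1 - specificity)

Step 1: Find P(+)
P(+) = P(+|D)P(D) + P(+|¬D)P(¬D)
     = 0.9119 × 0.0329 + 0.0214 × 0.9671
     = 0.03000151 + 0.02069594
     = 0.05069745

Step 2: Apply Bayes' theorem for P(D|+)
P(D|+) = P(+|D)P(D) / P(+)
       = 0.03000151 / 0.05069745
       = 0.5918


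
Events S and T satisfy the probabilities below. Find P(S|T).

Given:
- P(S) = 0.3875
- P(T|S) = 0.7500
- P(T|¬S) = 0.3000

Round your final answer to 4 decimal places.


Bayes' theorem: P(S|T) = P(T|S) × P(S) / P(T)

Step 1: Calculate P(T) using law of total probability
P(T) = P(T|S)P(S) + P(T|¬S)P(¬S)
     = 0.7500 × 0.3875 + 0.3000 × 0.6125
     = 0.29062500 + 0.18375000
     = 0.47437500

Step 2: Apply Bayes' theorem
P(S|T) = P(T|S) × P(S) / P(T)
       = 0.29062500 / 0.47437500
       = 0.6126


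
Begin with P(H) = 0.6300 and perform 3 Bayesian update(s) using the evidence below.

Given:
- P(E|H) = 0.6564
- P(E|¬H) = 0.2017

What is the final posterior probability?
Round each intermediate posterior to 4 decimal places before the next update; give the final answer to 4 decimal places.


Sequential Bayesian updating:

Initial prior: P(H) = 0.6300

Update 1:
  P(E) = 0.6564 × 0.6300 + 0.2017 × 0.3700 = 0.41353200 + 0.07462900 = 0.48816100
  P(H|E) = 0.41353200 / 0.48816100 = 0.8471

Update 2:
  P(E) = 0.6564 × 0.8471 + 0.2017 × 0.1529 = 0.55603644 + 0.03083993 = 0.58687637
  P(H|E) = 0.55603644 / 0.58687637 = 0.9475

Update 3:
  P(E) = 0.6564 × 0.9475 + 0.2017 × 0.0525 = 0.62193900 + 0.01058925 = 0.63252825
  P(H|E) = 0.62193900 / 0.63252825 = 0.9833

Final posterior: 0.9833


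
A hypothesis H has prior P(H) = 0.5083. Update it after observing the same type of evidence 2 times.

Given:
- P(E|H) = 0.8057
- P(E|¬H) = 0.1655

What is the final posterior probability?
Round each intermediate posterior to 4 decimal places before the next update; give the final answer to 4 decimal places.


Sequential Bayesian updating:

Initial prior: P(H) = 0.5083

Update 1:
  P(E) = 0.8057 × 0.5083 + 0.1655 × 0.4917 = 0.40953731 + 0.08137635 = 0.49091366
  P(H|E) = 0.40953731 / 0.49091366 = 0.8342

Update 2:
  P(E) = 0.8057 × 0.8342 + 0.1655 × 0.1658 = 0.67211494 + 0.02743990 = 0.69955484
  P(H|E) = 0.67211494 / 0.69955484 = 0.9608

Final posterior: 0.9608


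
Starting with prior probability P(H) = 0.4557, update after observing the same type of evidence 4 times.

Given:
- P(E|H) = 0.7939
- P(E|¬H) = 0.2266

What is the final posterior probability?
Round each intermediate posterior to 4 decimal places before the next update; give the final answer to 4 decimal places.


Sequential Bayesian updating:

Initial prior: P(H) = 0.4557

Update 1:
  P(E) = 0.7939 × 0.4557 + 0.2266 × 0.5443 = 0.36178023 + 0.12333838 = 0.48511861
  P(H|E) = 0.36178023 / 0.48511861 = 0.7458

Update 2:
  P(E) = 0.7939 × 0.7458 + 0.2266 × 0.2542 = 0.59209062 + 0.05760172 = 0.64969234
  P(H|E) = 0.59209062 / 0.64969234 = 0.9113

Update 3:
  P(E) = 0.7939 × 0.9113 + 0.2266 × 0.0887 = 0.72348107 + 0.02009942 = 0.74358049
  P(H|E) = 0.72348107 / 0.74358049 = 0.9730

Update 4:
  P(E) = 0.7939 × 0.9730 + 0.2266 × 0.0270 = 0.77246470 + 0.00611820 = 0.77858290
  P(H|E) = 0.77246470 / 0.77858290 = 0.9921

Final posterior: 0.9921


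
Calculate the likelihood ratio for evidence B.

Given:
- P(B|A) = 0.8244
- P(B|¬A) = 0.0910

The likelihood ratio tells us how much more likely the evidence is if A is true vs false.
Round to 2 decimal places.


Likelihood Ratio (LR) = P(B|A) / P(B|¬A)

LR = 0.8244 / 0.0910
   = 9.06

The evidence is 9.06 times more likely if A is true than if A is false.
Since LR > 1, the evidence supports A over ¬A.


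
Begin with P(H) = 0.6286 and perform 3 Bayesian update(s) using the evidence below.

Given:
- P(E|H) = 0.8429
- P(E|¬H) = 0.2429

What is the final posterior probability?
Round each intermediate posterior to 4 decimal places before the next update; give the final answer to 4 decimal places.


Sequential Bayesian updating:

Initial prior: P(H) = 0.6286

Update 1:
  P(E) = 0.8429 × 0.6286 + 0.2429 × 0.3714 = 0.52984694 + 0.09021306 = 0.62006000
  P(H|E) = 0.52984694 / 0.62006000 = 0.8545

Update 2:
  P(E) = 0.8429 × 0.8545 + 0.2429 × 0.1455 = 0.72025805 + 0.03534195 = 0.75560000
  P(H|E) = 0.72025805 / 0.75560000 = 0.9532

Update 3:
  P(E) = 0.8429 × 0.9532 + 0.2429 × 0.0468 = 0.80345228 + 0.01136772 = 0.81482000
  P(H|E) = 0.80345228 / 0.81482000 = 0.9860

Final posterior: 0.9860


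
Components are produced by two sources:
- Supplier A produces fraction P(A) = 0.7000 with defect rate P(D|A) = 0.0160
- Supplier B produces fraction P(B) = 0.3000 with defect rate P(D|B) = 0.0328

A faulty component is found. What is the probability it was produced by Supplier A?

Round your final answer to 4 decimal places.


Let A = from Supplier A, D = faulty

Given:
- P(A) = 0.7000, P(B) = 0.3000
- P(D|A) = 0.0160, P(D|B) = 0.0328

Step 1: Find P(D)
P(D) = P(D|A)P(A) + P(D|B)P(B)
     = 0.0160 × 0.7000 + 0.0328 × 0.3000
     = 0.01120000 + 0.00984000
     = 0.02104000

Step 2: Apply Bayes' theorem
P(A|D) = P(D|A)P(A) / P(D)
       = 0.01120000 / 0.02104000
       = 0.5323


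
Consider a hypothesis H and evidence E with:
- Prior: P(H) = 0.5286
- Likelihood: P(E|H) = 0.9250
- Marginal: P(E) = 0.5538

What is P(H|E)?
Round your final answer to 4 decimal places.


Using Bayes' theorem:

P(H|E) = P(E|H) × P(H) / P(E)
       = 0.9250 × 0.5286 / 0.5538
       = 0.48895500 / 0.5538
       = 0.8829

The evidence strengthens our belief in H.
Prior: 0.5286 → Posterior: 0.8829


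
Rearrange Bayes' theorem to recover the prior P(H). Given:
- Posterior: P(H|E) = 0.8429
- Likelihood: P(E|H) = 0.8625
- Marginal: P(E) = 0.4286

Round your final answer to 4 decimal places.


From Bayes' theorem: P(H|E) = P(E|H) × P(H) / P(E)

Rearranging for P(H):
P(H) = P(H|E) × P(E) / P(E|H)
     = 0.8429 × 0.4286 / 0.8625
     = 0.36126694 / 0.8625
     = 0.4189


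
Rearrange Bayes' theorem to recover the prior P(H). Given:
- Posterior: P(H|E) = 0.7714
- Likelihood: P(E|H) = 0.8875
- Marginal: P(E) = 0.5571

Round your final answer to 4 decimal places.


From Bayes' theorem: P(H|E) = P(E|H) × P(H) / P(E)

Rearranging for P(H):
P(H) = P(H|E) × P(E) / P(E|H)
     = 0.7714 × 0.5571 / 0.8875
     = 0.42974694 / 0.8875
     = 0.4842


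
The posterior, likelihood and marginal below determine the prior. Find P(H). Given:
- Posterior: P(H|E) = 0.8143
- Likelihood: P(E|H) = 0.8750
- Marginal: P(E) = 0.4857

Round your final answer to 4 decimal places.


From Bayes' theorem: P(H|E) = P(E|H) × P(H) / P(E)

Rearranging for P(H):
P(H) = P(H|E) × P(E) / P(E|H)
     = 0.8143 × 0.4857 / 0.8750
     = 0.39550551 / 0.8750
     = 0.4520


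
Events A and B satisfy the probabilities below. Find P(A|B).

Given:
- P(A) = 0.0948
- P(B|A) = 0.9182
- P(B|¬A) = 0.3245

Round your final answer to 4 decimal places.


Bayes' theorem: P(A|B) = P(B|A) × P(A) / P(B)

Step 1: Calculate P(B) using law of total probability
P(B) = P(B|A)P(A) + P(B|¬A)P(¬A)
     = 0.9182 × 0.0948 + 0.3245 × 0.9052
     = 0.08704536 + 0.29373740
     = 0.38078276

Step 2: Apply Bayes' theorem
P(A|B) = P(B|A) × P(A) / P(B)
       = 0.08704536 / 0.38078276
       = 0.2286


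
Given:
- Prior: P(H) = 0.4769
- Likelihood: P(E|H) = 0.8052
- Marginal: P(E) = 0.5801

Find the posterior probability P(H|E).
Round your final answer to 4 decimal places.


Using Bayes' theorem:

P(H|E) = P(E|H) × P(H) / P(E)
       = 0.8052 × 0.4769 / 0.5801
       = 0.38399988 / 0.5801
       = 0.6620

The evidence strengthens our belief in H.
Prior: 0.4769 → Posterior: 0.6620


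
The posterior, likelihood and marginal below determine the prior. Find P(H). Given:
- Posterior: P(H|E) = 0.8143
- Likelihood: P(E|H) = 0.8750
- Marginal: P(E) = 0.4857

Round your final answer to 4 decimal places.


From Bayes' theorem: P(H|E) = P(E|H) × P(H) / P(E)

Rearranging for P(H):
P(H) = P(H|E) × P(E) / P(E|H)
     = 0.8143 × 0.4857 / 0.8750
     = 0.39550551 / 0.8750
     = 0.4520


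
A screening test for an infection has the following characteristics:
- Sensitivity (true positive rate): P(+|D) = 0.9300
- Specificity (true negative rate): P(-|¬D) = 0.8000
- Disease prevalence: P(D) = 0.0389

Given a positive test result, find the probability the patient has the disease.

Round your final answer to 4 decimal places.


Let D = has disease, + = positive test

Given:
- P(D) = 0.0389 (prevalence)
- P(+|D) = 0.9300 (sensitivity)
- P(-|¬D) = 0.8000 (specificity)
- P(+|¬D) = 0.2000 (false positive rate = 1 - specificity)

Step 1: Find P(+)
P(+) = P(+|D)P(D) + P(+|¬D)P(¬D)
     = 0.9300 × 0.0389 + 0.2000 × 0.9611
     = 0.03617700 + 0.19222000
     = 0.22839700

Step 2: Apply Bayes' theorem for P(D|+)
P(D|+) = P(+|D)P(D) / P(+)
       = 0.03617700 / 0.22839700
       = 0.1584


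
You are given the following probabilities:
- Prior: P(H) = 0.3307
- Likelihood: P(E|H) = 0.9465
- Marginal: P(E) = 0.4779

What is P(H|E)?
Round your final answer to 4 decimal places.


Using Bayes' theorem:

P(H|E) = P(E|H) × P(H) / P(E)
       = 0.9465 × 0.3307 / 0.4779
       = 0.31300755 / 0.4779
       = 0.6550

The evidence strengthens our belief in H.
Prior: 0.3307 → Posterior: 0.6550


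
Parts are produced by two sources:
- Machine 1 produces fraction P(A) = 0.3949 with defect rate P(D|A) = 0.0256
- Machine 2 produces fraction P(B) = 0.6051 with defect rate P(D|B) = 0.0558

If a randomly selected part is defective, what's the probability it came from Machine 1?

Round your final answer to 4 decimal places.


Let A = from Machine 1, D = defective

Given:
- P(A) = 0.3949, P(B) = 0.6051
- P(D|A) = 0.0256, P(D|B) = 0.0558

Step 1: Find P(D)
P(D) = P(D|A)P(A) + P(D|B)P(B)
     = 0.0256 × 0.3949 + 0.0558 × 0.6051
     = 0.01010944 + 0.03376458
     = 0.04387402

Step 2: Apply Bayes' theorem
P(A|D) = P(D|A)P(A) / P(D)
       = 0.01010944 / 0.04387402
       = 0.2304


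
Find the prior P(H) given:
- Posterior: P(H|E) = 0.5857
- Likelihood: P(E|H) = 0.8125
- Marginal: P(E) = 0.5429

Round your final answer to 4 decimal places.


From Bayes' theorem: P(H|E) = P(E|H) × P(H) / P(E)

Rearranging for P(H):
P(H) = P(H|E) × P(E) / P(E|H)
     = 0.5857 × 0.5429 / 0.8125
     = 0.31797653 / 0.8125
     = 0.3914


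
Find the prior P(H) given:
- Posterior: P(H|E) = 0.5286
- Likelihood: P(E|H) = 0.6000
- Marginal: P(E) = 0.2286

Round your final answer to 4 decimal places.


From Bayes' theorem: P(H|E) = P(E|H) × P(H) / P(E)

Rearranging for P(H):
P(H) = P(H|E) × P(E) / P(E|H)
     = 0.5286 × 0.2286 / 0.6000
     = 0.12083796 / 0.6000
     = 0.2014


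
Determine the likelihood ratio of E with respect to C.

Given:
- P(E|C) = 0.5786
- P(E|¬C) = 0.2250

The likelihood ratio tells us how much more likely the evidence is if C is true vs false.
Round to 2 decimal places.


Likelihood Ratio (LR) = P(E|C) / P(E|¬C)

LR = 0.5786 / 0.2250
   = 2.57

The evidence is 2.57 times more likely if C is true than if C is false.
Because LR exceeds 1, E is evidence for C.


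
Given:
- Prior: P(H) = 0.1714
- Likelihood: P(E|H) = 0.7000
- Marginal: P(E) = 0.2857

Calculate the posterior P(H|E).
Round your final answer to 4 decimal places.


Using Bayes' theorem:

P(H|E) = P(E|H) × P(H) / P(E)
       = 0.7000 × 0.1714 / 0.2857
       = 0.11998000 / 0.2857
       = 0.4200

The evidence strengthens our belief in H.
Prior: 0.1714 → Posterior: 0.4200


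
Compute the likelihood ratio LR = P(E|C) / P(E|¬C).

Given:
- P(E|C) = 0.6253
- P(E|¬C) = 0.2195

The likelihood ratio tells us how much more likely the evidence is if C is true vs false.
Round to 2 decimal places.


Likelihood Ratio (LR) = P(E|C) / P(E|¬C)

LR = 0.6253 / 0.2195
   = 2.85

The evidence is 2.85 times more likely if C is true than if C is false.
LR > 1, so observing E raises the odds in favor of C.


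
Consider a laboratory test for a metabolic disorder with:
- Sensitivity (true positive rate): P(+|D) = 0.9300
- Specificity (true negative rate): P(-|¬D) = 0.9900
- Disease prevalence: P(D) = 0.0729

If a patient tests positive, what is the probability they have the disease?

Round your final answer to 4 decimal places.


Let D = has disease, + = positive test

Given:
- P(D) = 0.0729 (prevalence)
- P(+|D) = 0.9300 (sensitivity)
- P(-|¬D) = 0.9900 (specificity)
- P(+|¬D) = 0.0100 (false positive rate = 1 - specificity)

Step 1: Find P(+)
P(+) = P(+|D)P(D) + P(+|¬D)P(¬D)
     = 0.9300 × 0.0729 + 0.0100 × 0.9271
     = 0.06779700 + 0.00927100
     = 0.07706800

Step 2: Apply Bayes' theorem for P(D|+)
P(D|+) = P(+|D)P(D) / P(+)
       = 0.06779700 / 0.07706800
       = 0.8797


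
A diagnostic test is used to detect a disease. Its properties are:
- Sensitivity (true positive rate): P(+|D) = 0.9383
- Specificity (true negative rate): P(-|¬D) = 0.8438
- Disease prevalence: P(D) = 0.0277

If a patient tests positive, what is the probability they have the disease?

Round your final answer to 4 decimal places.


Let D = has disease, + = positive test

Given:
- P(D) = 0.0277 (prevalence)
- P(+|D) = 0.9383 (sensitivity)
- P(-|¬D) = 0.8438 (specificity)
- P(+|¬D) = 0.1562 (false positive rate = 1 - specificity)

Step 1: Find P(+)
P(+) = P(+|D)P(D) + P(+|¬D)P(¬D)
     = 0.9383 × 0.0277 + 0.1562 × 0.9723
     = 0.02599091 + 0.15187326
     = 0.17786417

Step 2: Apply Bayes' theorem for P(D|+)
P(D|+) = P(+|D)P(D) / P(+)
       = 0.02599091 / 0.17786417
       = 0.1461


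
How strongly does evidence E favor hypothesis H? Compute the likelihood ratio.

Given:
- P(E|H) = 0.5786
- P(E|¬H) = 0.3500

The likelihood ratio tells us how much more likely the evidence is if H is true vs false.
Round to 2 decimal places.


Likelihood Ratio (LR) = P(E|H) / P(E|¬H)

LR = 0.5786 / 0.3500
   = 1.65

The evidence is 1.65 times more likely if H is true than if H is false.
Since LR > 1, the evidence supports H over ¬H.


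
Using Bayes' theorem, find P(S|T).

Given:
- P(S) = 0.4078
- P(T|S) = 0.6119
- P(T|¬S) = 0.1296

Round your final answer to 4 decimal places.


Bayes' theorem: P(S|T) = P(T|S) × P(S) / P(T)

Step 1: Calculate P(T) using law of total probability
P(T) = P(T|S)P(S) + P(T|¬S)P(¬S)
     = 0.6119 × 0.4078 + 0.1296 × 0.5922
     = 0.24953282 + 0.07674912
     = 0.32628194

Step 2: Apply Bayes' theorem
P(S|T) = P(T|S) × P(S) / P(T)
       = 0.24953282 / 0.32628194
       = 0.7648


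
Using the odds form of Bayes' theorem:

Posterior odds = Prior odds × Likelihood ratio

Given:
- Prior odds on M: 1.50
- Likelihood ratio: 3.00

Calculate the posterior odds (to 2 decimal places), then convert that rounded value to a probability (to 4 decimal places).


Step 1: Calculate posterior odds
Posterior odds = Prior odds × LR
               = 1.50 × 3.00
               = 4.50

Step 2: Convert to probability
P(M|E) = Posterior odds / (1 + Posterior odds)
       = 4.50 / (1 + 4.50)
       = 4.50 / 5.50
       = 0.8182

The evidence increased P(M) from 0.6000 to 0.8182.


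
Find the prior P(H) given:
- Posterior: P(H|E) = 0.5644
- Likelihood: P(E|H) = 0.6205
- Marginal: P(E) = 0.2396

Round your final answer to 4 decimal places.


From Bayes' theorem: P(H|E) = P(E|H) × P(H) / P(E)

Rearranging for P(H):
P(H) = P(H|E) × P(E) / P(E|H)
     = 0.5644 × 0.2396 / 0.6205
     = 0.13523024 / 0.6205
     = 0.2179


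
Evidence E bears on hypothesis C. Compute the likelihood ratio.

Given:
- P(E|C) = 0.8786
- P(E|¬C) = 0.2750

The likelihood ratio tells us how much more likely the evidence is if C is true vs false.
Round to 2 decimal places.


Likelihood Ratio (LR) = P(E|C) / P(E|¬C)

LR = 0.8786 / 0.2750
   = 3.19

The evidence is 3.19 times more likely if C is true than if C is false.
LR > 1, so observing E raises the odds in favor of C.


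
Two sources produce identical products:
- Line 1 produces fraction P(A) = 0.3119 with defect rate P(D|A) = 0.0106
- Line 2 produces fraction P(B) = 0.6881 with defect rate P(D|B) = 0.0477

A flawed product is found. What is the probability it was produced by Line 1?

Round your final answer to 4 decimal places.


Let A = from Line 1, D = flawed

Given:
- P(A) = 0.3119, P(B) = 0.6881
- P(D|A) = 0.0106, P(D|B) = 0.0477

Step 1: Find P(D)
P(D) = P(D|A)P(A) + P(D|B)P(B)
     = 0.0106 × 0.3119 + 0.0477 × 0.6881
     = 0.00330614 + 0.03282237
     = 0.03612851

Step 2: Apply Bayes' theorem
P(A|D) = P(D|A)P(A) / P(D)
       = 0.00330614 / 0.03612851
       = 0.0915


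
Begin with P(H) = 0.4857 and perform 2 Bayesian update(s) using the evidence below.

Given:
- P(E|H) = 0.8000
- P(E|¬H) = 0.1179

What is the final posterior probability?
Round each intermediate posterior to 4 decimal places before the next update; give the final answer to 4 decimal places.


Sequential Bayesian updating:

Initial prior: P(H) = 0.4857

Update 1:
  P(E) = 0.8000 × 0.4857 + 0.1179 × 0.5143 = 0.38856000 + 0.06063597 = 0.44919597
  P(H|E) = 0.38856000 / 0.44919597 = 0.8650

Update 2:
  P(E) = 0.8000 × 0.8650 + 0.1179 × 0.1350 = 0.69200000 + 0.01591650 = 0.70791650
  P(H|E) = 0.69200000 / 0.70791650 = 0.9775

Final posterior: 0.9775


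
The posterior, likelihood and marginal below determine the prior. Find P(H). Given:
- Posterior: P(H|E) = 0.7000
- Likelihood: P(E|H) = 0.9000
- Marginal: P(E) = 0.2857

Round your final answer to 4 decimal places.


From Bayes' theorem: P(H|E) = P(E|H) × P(H) / P(E)

Rearranging for P(H):
P(H) = P(H|E) × P(E) / P(E|H)
     = 0.7000 × 0.2857 / 0.9000
     = 0.19999000 / 0.9000
     = 0.2222


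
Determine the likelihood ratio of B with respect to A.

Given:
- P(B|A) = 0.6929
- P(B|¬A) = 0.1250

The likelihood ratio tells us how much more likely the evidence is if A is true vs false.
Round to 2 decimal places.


Likelihood Ratio (LR) = P(B|A) / P(B|¬A)

LR = 0.6929 / 0.1250
   = 5.54

The evidence is 5.54 times more likely if A is true than if A is false.
Because LR exceeds 1, B is evidence for A.


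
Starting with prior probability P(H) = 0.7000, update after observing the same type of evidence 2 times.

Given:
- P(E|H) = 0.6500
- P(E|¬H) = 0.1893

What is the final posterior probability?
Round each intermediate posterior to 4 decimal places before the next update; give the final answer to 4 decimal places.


Sequential Bayesian updating:

Initial prior: P(H) = 0.7000

Update 1:
  P(E) = 0.6500 × 0.7000 + 0.1893 × 0.3000 = 0.45500000 + 0.05679000 = 0.51179000
  P(H|E) = 0.45500000 / 0.51179000 = 0.8890

Update 2:
  P(E) = 0.6500 × 0.8890 + 0.1893 × 0.1110 = 0.57785000 + 0.02101230 = 0.59886230
  P(H|E) = 0.57785000 / 0.59886230 = 0.9649

Final posterior: 0.9649


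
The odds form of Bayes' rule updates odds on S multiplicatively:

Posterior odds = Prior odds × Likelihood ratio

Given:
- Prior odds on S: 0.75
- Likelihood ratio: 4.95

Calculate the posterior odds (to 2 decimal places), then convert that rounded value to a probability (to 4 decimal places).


Step 1: Calculate posterior odds
Posterior odds = Prior odds × LR
               = 0.75 × 4.95
               = 3.71

Step 2: Convert to probability
P(S|E) = Posterior odds / (1 + Posterior odds)
       = 3.71 / (1 + 3.71)
       = 3.71 / 4.71
       = 0.7877

The evidence increased P(S) from 0.4286 to 0.7877.


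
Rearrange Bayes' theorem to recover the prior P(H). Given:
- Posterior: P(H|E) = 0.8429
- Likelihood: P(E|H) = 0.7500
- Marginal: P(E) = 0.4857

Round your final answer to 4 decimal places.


From Bayes' theorem: P(H|E) = P(E|H) × P(H) / P(E)

Rearranging for P(H):
P(H) = P(H|E) × P(E) / P(E|H)
     = 0.8429 × 0.4857 / 0.7500
     = 0.40939653 / 0.7500
     = 0.5459


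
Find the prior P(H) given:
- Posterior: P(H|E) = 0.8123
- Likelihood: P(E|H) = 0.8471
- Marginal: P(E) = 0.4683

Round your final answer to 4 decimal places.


From Bayes' theorem: P(H|E) = P(E|H) × P(H) / P(E)

Rearranging for P(H):
P(H) = P(H|E) × P(E) / P(E|H)
     = 0.8123 × 0.4683 / 0.8471
     = 0.38040009 / 0.8471
     = 0.4491


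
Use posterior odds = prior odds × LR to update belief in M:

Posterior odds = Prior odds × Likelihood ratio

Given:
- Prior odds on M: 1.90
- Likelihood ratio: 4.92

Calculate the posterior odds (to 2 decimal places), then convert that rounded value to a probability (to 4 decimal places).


Step 1: Calculate posterior odds
Posterior odds = Prior odds × LR
               = 1.90 × 4.92
               = 9.35

Step 2: Convert to probability
P(M|E) = Posterior odds / (1 + Posterior odds)
       = 9.35 / (1 + 9.35)
       = 9.35 / 10.35
       = 0.9034

The evidence increased P(M) from 0.6552 to 0.9034.


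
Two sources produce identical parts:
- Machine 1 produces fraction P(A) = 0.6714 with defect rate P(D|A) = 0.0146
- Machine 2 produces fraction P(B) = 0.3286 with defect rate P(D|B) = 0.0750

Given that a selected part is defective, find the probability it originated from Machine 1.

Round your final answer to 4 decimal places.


Let A = from Machine 1, D = defective

Given:
- P(A) = 0.6714, P(B) = 0.3286
- P(D|A) = 0.0146, P(D|B) = 0.0750

Step 1: Find P(D)
P(D) = P(D|A)P(A) + P(D|B)P(B)
     = 0.0146 × 0.6714 + 0.0750 × 0.3286
     = 0.00980244 + 0.02464500
     = 0.03444744

Step 2: Apply Bayes' theorem
P(A|D) = P(D|A)P(A) / P(D)
       = 0.00980244 / 0.03444744
       = 0.2846


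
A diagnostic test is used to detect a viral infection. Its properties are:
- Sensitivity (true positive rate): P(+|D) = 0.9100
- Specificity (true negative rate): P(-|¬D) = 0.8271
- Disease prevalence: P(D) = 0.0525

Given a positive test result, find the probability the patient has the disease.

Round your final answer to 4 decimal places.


Let D = has disease, + = positive test

Given:
- P(D) = 0.0525 (prevalence)
- P(+|D) = 0.9100 (sensitivity)
- P(-|¬D) = 0.8271 (specificity)
- P(+|¬D) = 0.1729 (false positive rate = 1 - specificity)

Step 1: Find P(+)
P(+) = P(+|D)P(D) + P(+|¬D)P(¬D)
     = 0.9100 × 0.0525 + 0.1729 × 0.9475
     = 0.04777500 + 0.16382275
     = 0.21159775

Step 2: Apply Bayes' theorem for P(D|+)
P(D|+) = P(+|D)P(D) / P(+)
       = 0.04777500 / 0.21159775
       = 0.2258


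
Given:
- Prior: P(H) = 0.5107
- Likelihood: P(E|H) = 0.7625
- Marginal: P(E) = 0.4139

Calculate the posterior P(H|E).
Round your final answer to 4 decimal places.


Using Bayes' theorem:

P(H|E) = P(E|H) × P(H) / P(E)
       = 0.7625 × 0.5107 / 0.4139
       = 0.38940875 / 0.4139
       = 0.9408

The evidence strengthens our belief in H.
Prior: 0.5107 → Posterior: 0.9408


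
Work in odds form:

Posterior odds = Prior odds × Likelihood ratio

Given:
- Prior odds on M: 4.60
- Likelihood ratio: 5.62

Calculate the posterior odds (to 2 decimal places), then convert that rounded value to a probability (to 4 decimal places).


Step 1: Calculate posterior odds
Posterior odds = Prior odds × LR
               = 4.60 × 5.62
               = 25.85

Step 2: Convert to probability
P(M|E) = Posterior odds / (1 + Posterior odds)
       = 25.85 / (1 + 25.85)
       = 25.85 / 26.85
       = 0.9628

The evidence increased P(M) from 0.8214 to 0.9628.


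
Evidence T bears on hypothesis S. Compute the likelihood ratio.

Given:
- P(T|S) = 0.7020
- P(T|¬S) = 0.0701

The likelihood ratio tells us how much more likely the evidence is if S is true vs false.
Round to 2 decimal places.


Likelihood Ratio (LR) = P(T|S) / P(T|¬S)

LR = 0.7020 / 0.0701
   = 10.01

The evidence is 10.01 times more likely if S is true than if S is false.
Since LR > 1, the evidence supports S over ¬S.


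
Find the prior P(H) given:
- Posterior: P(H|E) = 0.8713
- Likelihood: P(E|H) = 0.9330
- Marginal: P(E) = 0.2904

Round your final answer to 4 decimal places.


From Bayes' theorem: P(H|E) = P(E|H) × P(H) / P(E)

Rearranging for P(H):
P(H) = P(H|E) × P(E) / P(E|H)
     = 0.8713 × 0.2904 / 0.9330
     = 0.25302552 / 0.9330
     = 0.2712


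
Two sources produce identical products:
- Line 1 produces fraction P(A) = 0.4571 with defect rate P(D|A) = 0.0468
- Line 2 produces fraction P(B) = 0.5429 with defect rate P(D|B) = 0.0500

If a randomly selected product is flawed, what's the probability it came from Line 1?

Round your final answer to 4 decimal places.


Let A = from Line 1, D = flawed

Given:
- P(A) = 0.4571, P(B) = 0.5429
- P(D|A) = 0.0468, P(D|B) = 0.0500

Step 1: Find P(D)
P(D) = P(D|A)P(A) + P(D|B)P(B)
     = 0.0468 × 0.4571 + 0.0500 × 0.5429
     = 0.02139228 + 0.02714500
     = 0.04853728

Step 2: Apply Bayes' theorem
P(A|D) = P(D|A)P(A) / P(D)
       = 0.02139228 / 0.04853728
       = 0.4407


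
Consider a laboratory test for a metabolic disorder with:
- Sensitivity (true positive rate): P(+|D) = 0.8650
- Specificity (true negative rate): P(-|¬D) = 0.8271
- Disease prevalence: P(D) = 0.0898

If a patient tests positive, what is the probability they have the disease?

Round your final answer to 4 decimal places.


Let D = has disease, + = positive test

Given:
- P(D) = 0.0898 (prevalence)
- P(+|D) = 0.8650 (sensitivity)
- P(-|¬D) = 0.8271 (specificity)
- P(+|¬D) = 0.1729 (false positive rate = 1 - specificity)

Step 1: Find P(+)
P(+) = P(+|D)P(D) + P(+|¬D)P(¬D)
     = 0.8650 × 0.0898 + 0.1729 × 0.9102
     = 0.07767700 + 0.15737358
     = 0.23505058

Step 2: Apply Bayes' theorem for P(D|+)
P(D|+) = P(+|D)P(D) / P(+)
       = 0.07767700 / 0.23505058
       = 0.3305


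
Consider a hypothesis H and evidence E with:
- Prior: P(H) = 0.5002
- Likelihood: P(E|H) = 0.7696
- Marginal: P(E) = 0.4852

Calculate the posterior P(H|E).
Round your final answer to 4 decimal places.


Using Bayes' theorem:

P(H|E) = P(E|H) × P(H) / P(E)
       = 0.7696 × 0.5002 / 0.4852
       = 0.38495392 / 0.4852
       = 0.7934

The evidence strengthens our belief in H.
Prior: 0.5002 → Posterior: 0.7934


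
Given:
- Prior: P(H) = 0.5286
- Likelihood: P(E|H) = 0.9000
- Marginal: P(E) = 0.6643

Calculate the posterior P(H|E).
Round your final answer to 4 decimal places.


Using Bayes' theorem:

P(H|E) = P(E|H) × P(H) / P(E)
       = 0.9000 × 0.5286 / 0.6643
       = 0.47574000 / 0.6643
       = 0.7162

The evidence strengthens our belief in H.
Prior: 0.5286 → Posterior: 0.7162


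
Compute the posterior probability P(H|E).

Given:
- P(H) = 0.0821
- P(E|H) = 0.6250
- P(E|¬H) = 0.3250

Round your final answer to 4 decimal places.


Bayes' theorem: P(H|E) = P(E|H) × P(H) / P(E)

Step 1: Calculate P(E) using law of total probability
P(E) = P(E|H)P(H) + P(E|¬H)P(¬H)
     = 0.6250 × 0.0821 + 0.3250 × 0.9179
     = 0.05131250 + 0.29831750
     = 0.34963000

Step 2: Apply Bayes' theorem
P(H|E) = P(E|H) × P(H) / P(E)
       = 0.05131250 / 0.34963000
       = 0.1468


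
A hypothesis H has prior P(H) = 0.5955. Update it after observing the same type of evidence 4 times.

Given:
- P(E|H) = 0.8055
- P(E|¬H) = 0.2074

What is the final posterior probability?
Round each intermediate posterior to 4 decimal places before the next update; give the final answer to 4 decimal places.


Sequential Bayesian updating:

Initial prior: P(H) = 0.5955

Update 1:
  P(E) = 0.8055 × 0.5955 + 0.2074 × 0.4045 = 0.47967525 + 0.08389330 = 0.56356855
  P(H|E) = 0.47967525 / 0.56356855 = 0.8511

Update 2:
  P(E) = 0.8055 × 0.8511 + 0.2074 × 0.1489 = 0.68556105 + 0.03088186 = 0.71644291
  P(H|E) = 0.68556105 / 0.71644291 = 0.9569

Update 3:
  P(E) = 0.8055 × 0.9569 + 0.2074 × 0.0431 = 0.77078295 + 0.00893894 = 0.77972189
  P(H|E) = 0.77078295 / 0.77972189 = 0.9885

Update 4:
  P(E) = 0.8055 × 0.9885 + 0.2074 × 0.0115 = 0.79623675 + 0.00238510 = 0.79862185
  P(H|E) = 0.79623675 / 0.79862185 = 0.9970

Final posterior: 0.9970


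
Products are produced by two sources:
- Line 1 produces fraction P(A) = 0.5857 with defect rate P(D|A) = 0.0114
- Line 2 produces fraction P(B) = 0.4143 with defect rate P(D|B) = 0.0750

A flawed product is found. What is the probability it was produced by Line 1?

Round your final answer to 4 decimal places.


Let A = from Line 1, D = flawed

Given:
- P(A) = 0.5857, P(B) = 0.4143
- P(D|A) = 0.0114, P(D|B) = 0.0750

Step 1: Find P(D)
P(D) = P(D|A)P(A) + P(D|B)P(B)
     = 0.0114 × 0.5857 + 0.0750 × 0.4143
     = 0.00667698 + 0.03107250
     = 0.03774948

Step 2: Apply Bayes' theorem
P(A|D) = P(D|A)P(A) / P(D)
       = 0.00667698 / 0.03774948
       = 0.1769


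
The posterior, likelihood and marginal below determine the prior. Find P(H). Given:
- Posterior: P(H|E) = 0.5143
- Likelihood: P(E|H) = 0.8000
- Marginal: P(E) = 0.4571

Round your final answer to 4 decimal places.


From Bayes' theorem: P(H|E) = P(E|H) × P(H) / P(E)

Rearranging for P(H):
P(H) = P(H|E) × P(E) / P(E|H)
     = 0.5143 × 0.4571 / 0.8000
     = 0.23508653 / 0.8000
     = 0.2939


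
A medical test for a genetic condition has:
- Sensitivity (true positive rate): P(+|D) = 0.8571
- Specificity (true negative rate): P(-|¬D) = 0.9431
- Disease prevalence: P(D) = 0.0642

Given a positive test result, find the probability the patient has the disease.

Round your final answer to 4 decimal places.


Let D = has disease, + = positive test

Given:
- P(D) = 0.0642 (prevalence)
- P(+|D) = 0.8571 (sensitivity)
- P(-|¬D) = 0.9431 (specificity)
- P(+|¬D) = 0.0569 (false positive rate = 1 - specificity)

Step 1: Find P(+)
P(+) = P(+|D)P(D) + P(+|¬D)P(¬D)
     = 0.8571 × 0.0642 + 0.0569 × 0.9358
     = 0.05502582 + 0.05324702
     = 0.10827284

Step 2: Apply Bayes' theorem for P(D|+)
P(D|+) = P(+|D)P(D) / P(+)
       = 0.05502582 / 0.10827284
       = 0.5082


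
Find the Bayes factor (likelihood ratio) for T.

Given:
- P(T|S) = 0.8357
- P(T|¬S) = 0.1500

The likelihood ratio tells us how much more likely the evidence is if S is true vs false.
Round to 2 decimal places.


Likelihood Ratio (LR) = P(T|S) / P(T|¬S)

LR = 0.8357 / 0.1500
   = 5.57

The evidence is 5.57 times more likely if S is true than if S is false.
Because LR exceeds 1, T is evidence for S.


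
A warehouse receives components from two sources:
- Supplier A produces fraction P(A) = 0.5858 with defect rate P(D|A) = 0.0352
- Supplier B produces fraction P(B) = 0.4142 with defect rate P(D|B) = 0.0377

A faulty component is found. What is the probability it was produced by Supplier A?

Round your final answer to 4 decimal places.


Let A = from Supplier A, D = faulty

Given:
- P(A) = 0.5858, P(B) = 0.4142
- P(D|A) = 0.0352, P(D|B) = 0.0377

Step 1: Find P(D)
P(D) = P(D|A)P(A) + P(D|B)P(B)
     = 0.0352 × 0.5858 + 0.0377 × 0.4142
     = 0.02062016 + 0.01561534
     = 0.03623550

Step 2: Apply Bayes' theorem
P(A|D) = P(D|A)P(A) / P(D)
       = 0.02062016 / 0.03623550
       = 0.5691


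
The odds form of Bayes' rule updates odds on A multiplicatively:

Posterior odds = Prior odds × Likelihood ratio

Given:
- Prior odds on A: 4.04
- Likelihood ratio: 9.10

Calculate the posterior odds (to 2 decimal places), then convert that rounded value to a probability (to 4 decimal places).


Step 1: Calculate posterior odds
Posterior odds = Prior odds × LR
               = 4.04 × 9.10
               = 36.76

Step 2: Convert to probability
P(A|E) = Posterior odds / (1 + Posterior odds)
       = 36.76 / (1 + 36.76)
       = 36.76 / 37.76
       = 0.9735

The evidence increased P(A) from 0.8016 to 0.9735.


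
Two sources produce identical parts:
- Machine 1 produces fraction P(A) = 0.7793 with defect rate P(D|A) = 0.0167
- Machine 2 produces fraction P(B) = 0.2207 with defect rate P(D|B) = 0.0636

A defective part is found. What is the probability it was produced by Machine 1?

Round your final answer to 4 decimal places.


Let A = from Machine 1, D = defective

Given:
- P(A) = 0.7793, P(B) = 0.2207
- P(D|A) = 0.0167, P(D|B) = 0.0636

Step 1: Find P(D)
P(D) = P(D|A)P(A) + P(D|B)P(B)
     = 0.0167 × 0.7793 + 0.0636 × 0.2207
     = 0.01301431 + 0.01403652
     = 0.02705083

Step 2: Apply Bayes' theorem
P(A|D) = P(D|A)P(A) / P(D)
       = 0.01301431 / 0.02705083
       = 0.4811


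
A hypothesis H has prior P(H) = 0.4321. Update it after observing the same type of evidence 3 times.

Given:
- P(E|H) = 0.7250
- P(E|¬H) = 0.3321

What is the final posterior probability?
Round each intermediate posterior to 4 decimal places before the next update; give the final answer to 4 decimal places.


Sequential Bayesian updating:

Initial prior: P(H) = 0.4321

Update 1:
  P(E) = 0.7250 × 0.4321 + 0.3321 × 0.5679 = 0.31327250 + 0.18859959 = 0.50187209
  P(H|E) = 0.31327250 / 0.50187209 = 0.6242

Update 2:
  P(E) = 0.7250 × 0.6242 + 0.3321 × 0.3758 = 0.45254500 + 0.12480318 = 0.57734818
  P(H|E) = 0.45254500 / 0.57734818 = 0.7838

Update 3:
  P(E) = 0.7250 × 0.7838 + 0.3321 × 0.2162 = 0.56825500 + 0.07180002 = 0.64005502
  P(H|E) = 0.56825500 / 0.64005502 = 0.8878

Final posterior: 0.8878


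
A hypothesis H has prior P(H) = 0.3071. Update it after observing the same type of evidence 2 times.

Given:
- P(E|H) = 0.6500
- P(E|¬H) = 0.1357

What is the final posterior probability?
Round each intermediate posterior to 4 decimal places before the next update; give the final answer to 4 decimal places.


Sequential Bayesian updating:

Initial prior: P(H) = 0.3071

Update 1:
  P(E) = 0.6500 × 0.3071 + 0.1357 × 0.6929 = 0.19961500 + 0.09402653 = 0.29364153
  P(H|E) = 0.19961500 / 0.29364153 = 0.6798

Update 2:
  P(E) = 0.6500 × 0.6798 + 0.1357 × 0.3202 = 0.44187000 + 0.04345114 = 0.48532114
  P(H|E) = 0.44187000 / 0.48532114 = 0.9105

Final posterior: 0.9105


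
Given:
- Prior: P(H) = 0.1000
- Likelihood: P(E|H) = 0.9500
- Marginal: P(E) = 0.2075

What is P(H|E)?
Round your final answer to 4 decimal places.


Using Bayes' theorem:

P(H|E) = P(E|H) × P(H) / P(E)
       = 0.9500 × 0.1000 / 0.2075
       = 0.09500000 / 0.2075
       = 0.4578

The evidence strengthens our belief in H.
Prior: 0.1000 → Posterior: 0.4578


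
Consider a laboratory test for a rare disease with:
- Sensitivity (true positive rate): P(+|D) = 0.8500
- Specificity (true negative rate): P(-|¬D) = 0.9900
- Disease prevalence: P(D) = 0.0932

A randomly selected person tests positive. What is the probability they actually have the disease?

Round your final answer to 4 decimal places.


Let D = has disease, + = positive test

Given:
- P(D) = 0.0932 (prevalence)
- P(+|D) = 0.8500 (sensitivity)
- P(-|¬D) = 0.9900 (specificity)
- P(+|¬D) = 0.0100 (false positive rate = 1 - specificity)

Step 1: Find P(+)
P(+) = P(+|D)P(D) + P(+|¬D)P(¬D)
     = 0.8500 × 0.0932 + 0.0100 × 0.9068
     = 0.07922000 + 0.00906800
     = 0.08828800

Step 2: Apply Bayes' theorem for P(D|+)
P(D|+) = P(+|D)P(D) / P(+)
       = 0.07922000 / 0.08828800
       = 0.8973


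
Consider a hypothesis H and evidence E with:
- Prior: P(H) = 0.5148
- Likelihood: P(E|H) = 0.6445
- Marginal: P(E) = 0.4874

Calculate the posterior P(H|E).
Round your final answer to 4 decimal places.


Using Bayes' theorem:

P(H|E) = P(E|H) × P(H) / P(E)
       = 0.6445 × 0.5148 / 0.4874
       = 0.33178860 / 0.4874
       = 0.6807

The evidence strengthens our belief in H.
Prior: 0.5148 → Posterior: 0.6807


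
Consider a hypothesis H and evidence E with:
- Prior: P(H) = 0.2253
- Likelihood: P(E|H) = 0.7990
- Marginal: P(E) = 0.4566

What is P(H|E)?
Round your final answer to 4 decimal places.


Using Bayes' theorem:

P(H|E) = P(E|H) × P(H) / P(E)
       = 0.7990 × 0.2253 / 0.4566
       = 0.18001470 / 0.4566
       = 0.3943

The evidence strengthens our belief in H.
Prior: 0.2253 → Posterior: 0.3943


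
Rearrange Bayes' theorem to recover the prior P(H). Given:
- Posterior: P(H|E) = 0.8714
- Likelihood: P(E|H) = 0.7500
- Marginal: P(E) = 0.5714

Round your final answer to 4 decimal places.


From Bayes' theorem: P(H|E) = P(E|H) × P(H) / P(E)

Rearranging for P(H):
P(H) = P(H|E) × P(E) / P(E|H)
     = 0.8714 × 0.5714 / 0.7500
     = 0.49791796 / 0.7500
     = 0.6639


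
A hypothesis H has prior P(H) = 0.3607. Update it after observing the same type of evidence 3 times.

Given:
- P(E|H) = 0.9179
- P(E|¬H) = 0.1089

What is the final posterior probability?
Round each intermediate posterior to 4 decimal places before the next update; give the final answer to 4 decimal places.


Sequential Bayesian updating:

Initial prior: P(H) = 0.3607

Update 1:
  P(E) = 0.9179 × 0.3607 + 0.1089 × 0.6393 = 0.33108653 + 0.06961977 = 0.40070630
  P(H|E) = 0.33108653 / 0.40070630 = 0.8263

Update 2:
  P(E) = 0.9179 × 0.8263 + 0.1089 × 0.1737 = 0.75846077 + 0.01891593 = 0.77737670
  P(H|E) = 0.75846077 / 0.77737670 = 0.9757

Update 3:
  P(E) = 0.9179 × 0.9757 + 0.1089 × 0.0243 = 0.89559503 + 0.00264627 = 0.89824130
  P(H|E) = 0.89559503 / 0.89824130 = 0.9971

Final posterior: 0.9971
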